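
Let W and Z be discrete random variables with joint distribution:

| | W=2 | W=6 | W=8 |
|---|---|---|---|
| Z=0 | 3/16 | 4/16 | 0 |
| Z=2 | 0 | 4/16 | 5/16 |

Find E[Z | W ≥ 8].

P(W ≥ 8) = 5/16.
Σ Z·P over the event = 2·(5/16) = 5/8.
E[Z | W ≥ 8] = (5/8) / (5/16) = 2.

2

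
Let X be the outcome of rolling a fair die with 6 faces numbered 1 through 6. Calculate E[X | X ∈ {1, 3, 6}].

P(X ∈ {1, 3, 6}) = 1/2.
Σ over the event: 1·1/6 + 3·1/6 + 6·1/6 = 5/3.
E[X | X ∈ {1, 3, 6}] = (5/3) / (1/2) = 10/3.

10/3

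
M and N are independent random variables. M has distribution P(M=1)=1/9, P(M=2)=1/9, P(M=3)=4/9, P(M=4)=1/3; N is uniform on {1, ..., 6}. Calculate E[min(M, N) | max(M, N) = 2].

P(max(M, N) = 2) = 1/18.
Summing min(M,N)·P(x,y) over outcomes with max(M, N) = 2 gives 2/27.
E[min(M, N) | max(M, N) = 2] = (2/27) / (1/18) = 4/3.

4/3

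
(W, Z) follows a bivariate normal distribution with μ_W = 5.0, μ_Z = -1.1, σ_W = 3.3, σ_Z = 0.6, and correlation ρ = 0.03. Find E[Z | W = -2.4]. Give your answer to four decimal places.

The regression of Z on W has slope ρ·σ_Z/σ_W and passes through (μ_W, μ_Z).
E[Z | W=-2.4] = -1.1 + (0.03)·(0.6/3.3)·(-2.4 − (5.0)) = -1.1 + (0.0054545)·(-7.4) = -1.1404.

-1.1404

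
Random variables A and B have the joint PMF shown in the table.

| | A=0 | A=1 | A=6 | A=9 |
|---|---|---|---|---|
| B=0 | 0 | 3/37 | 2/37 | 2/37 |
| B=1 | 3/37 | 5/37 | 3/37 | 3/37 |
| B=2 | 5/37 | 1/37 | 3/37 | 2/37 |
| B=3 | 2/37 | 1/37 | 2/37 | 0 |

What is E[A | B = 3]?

13/5

P(B = 3) = 5/37.
Σ A·P over the event = 0·(2/37) + 1·(1/37) + 6·(2/37) = 13/37.
E[A | B = 3] = (13/37) / (5/37) = 13/5.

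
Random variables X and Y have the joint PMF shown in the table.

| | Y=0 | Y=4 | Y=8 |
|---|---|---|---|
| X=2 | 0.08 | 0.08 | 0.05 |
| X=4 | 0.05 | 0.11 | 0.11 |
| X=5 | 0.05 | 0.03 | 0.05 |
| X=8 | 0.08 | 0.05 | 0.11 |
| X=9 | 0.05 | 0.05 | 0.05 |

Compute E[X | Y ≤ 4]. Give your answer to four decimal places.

P(Y ≤ 4) = 0.63.
Summing X·P(X=x,Y=y) over the conditioning event gives 3.30.
E[X | Y ≤ 4] = (3.30) / (0.63) = 5.2381.

5.2381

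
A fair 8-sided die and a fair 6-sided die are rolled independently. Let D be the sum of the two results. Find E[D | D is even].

8

P(D is even) = 1/2.
Σ over the event: 2·1/48 + 4·1/16 + 6·5/48 + 8·1/8 + 10·5/48 + 12·1/16 + 14·1/48 = 4.
E[D | D is even] = (4) / (1/2) = 8.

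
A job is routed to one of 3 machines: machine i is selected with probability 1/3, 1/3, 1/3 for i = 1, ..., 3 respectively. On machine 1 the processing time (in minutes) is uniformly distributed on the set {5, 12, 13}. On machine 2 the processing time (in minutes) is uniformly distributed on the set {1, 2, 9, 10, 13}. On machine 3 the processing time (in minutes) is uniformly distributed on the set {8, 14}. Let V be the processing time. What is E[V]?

28/3

E[V | machine 1] = (5+12+13)/3 = 10.
E[V | machine 2] = (1+2+9+10+13)/5 = 7.
E[V | machine 3] = (8+14)/2 = 11.
E[V] = (1/3)·(10) + (1/3)·(7) + (1/3)·(11) = 28/3.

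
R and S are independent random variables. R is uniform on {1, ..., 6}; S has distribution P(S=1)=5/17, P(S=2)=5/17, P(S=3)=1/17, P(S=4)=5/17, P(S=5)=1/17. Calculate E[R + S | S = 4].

P(S = 4) = 5/17.
Summing (R+S)·P(x,y) over outcomes with S = 4 gives 75/34.
E[R + S | S = 4] = (75/34) / (5/17) = 15/2.

15/2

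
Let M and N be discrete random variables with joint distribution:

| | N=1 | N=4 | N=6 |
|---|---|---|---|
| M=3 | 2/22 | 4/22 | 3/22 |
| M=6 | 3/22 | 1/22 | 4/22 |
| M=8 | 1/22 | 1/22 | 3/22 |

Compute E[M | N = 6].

P(N = 6) = 5/11.
Σ M·P over the event = 3·(3/22) + 6·(4/22) + 8·(3/22) = 57/22.
E[M | N = 6] = (57/22) / (5/11) = 57/10.

57/10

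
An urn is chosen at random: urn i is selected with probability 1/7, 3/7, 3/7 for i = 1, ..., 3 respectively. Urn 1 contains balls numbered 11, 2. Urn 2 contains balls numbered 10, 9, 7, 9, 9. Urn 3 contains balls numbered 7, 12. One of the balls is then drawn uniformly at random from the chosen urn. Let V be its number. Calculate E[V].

E[V | urn 1] = (11+2)/2 = 13/2.
E[V | urn 2] = (10+9+7+9+9)/5 = 44/5.
E[V | urn 3] = (7+12)/2 = 19/2.
By the law of total expectation,
E[V] = (1/7)·(13/2) + (3/7)·(44/5) + (3/7)·(19/2) = 307/35.

307/35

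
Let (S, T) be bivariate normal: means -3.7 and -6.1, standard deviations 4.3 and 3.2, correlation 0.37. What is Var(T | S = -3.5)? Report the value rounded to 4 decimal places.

8.8381

The conditional variance in a bivariate normal is σ_T²(1 − ρ²), independent of x.
Var(T | S=-3.5) = (3.2)²·(1 − (0.37)²) = 10.24·0.8631 = 8.8381.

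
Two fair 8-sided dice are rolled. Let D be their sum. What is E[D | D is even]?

9

P(D is even) = 1/2.
Σ over the event: 2·1/64 + 4·3/64 + 6·5/64 + 8·7/64 + 10·7/64 + 12·5/64 + 14·3/64 + 16·1/64 = 9/2.
E[D | D is even] = (9/2) / (1/2) = 9.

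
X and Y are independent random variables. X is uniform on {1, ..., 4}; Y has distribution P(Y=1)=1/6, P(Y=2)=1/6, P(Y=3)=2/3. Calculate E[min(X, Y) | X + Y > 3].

P(X + Y > 3) = 7/8.
Summing min(X,Y)·P(x,y) over outcomes with X + Y > 3 gives 11/6.
E[min(X, Y) | X + Y > 3] = (11/6) / (7/8) = 44/21.

44/21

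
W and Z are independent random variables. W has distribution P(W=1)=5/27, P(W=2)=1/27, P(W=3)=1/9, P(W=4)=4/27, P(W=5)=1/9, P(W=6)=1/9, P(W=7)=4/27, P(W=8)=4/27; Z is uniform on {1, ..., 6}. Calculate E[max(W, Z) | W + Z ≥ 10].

383/55

P(W + Z ≥ 10) = 55/162.
Summing max(W,Z)·P(x,y) over outcomes with W + Z ≥ 10 gives 383/162.
E[max(W, Z) | W + Z ≥ 10] = (383/162) / (55/162) = 383/55.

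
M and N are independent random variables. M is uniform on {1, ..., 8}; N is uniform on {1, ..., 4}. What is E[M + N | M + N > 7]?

P(M + N > 7) = 7/16.
Summing (M+N)·P(x,y) over outcomes with M + N > 7 gives 33/8.
E[M + N | M + N > 7] = (33/8) / (7/16) = 66/7.

66/7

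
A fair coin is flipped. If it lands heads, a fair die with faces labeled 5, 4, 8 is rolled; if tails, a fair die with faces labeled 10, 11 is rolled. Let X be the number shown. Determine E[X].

97/12

E[X | heads] = (5+4+8)/3 = 17/3.
E[X | tails] = (10+11)/2 = 21/2.
E[X] = (1/2)·(17/3) + (1/2)·(21/2) = 97/12.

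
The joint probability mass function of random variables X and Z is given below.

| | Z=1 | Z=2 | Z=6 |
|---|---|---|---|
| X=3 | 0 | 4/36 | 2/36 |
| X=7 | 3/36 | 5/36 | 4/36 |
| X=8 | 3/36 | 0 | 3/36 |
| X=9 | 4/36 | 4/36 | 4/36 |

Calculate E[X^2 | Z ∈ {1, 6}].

1393/23

P(Z ∈ {1, 6}) = 23/36.
Σ X^2·P over the event = 9·(2/36) + 49·(3/36) + 49·(4/36) + 64·(3/36) + 64·(3/36) + 81·(4/36) + 81·(4/36) = 1393/36.
E[X^2 | Z ∈ {1, 6}] = (1393/36) / (23/36) = 1393/23.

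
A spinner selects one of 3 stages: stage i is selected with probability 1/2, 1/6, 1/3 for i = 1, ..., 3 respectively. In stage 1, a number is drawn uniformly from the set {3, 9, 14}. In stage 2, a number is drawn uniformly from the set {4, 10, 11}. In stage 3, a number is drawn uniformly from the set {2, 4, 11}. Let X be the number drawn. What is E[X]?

137/18

E[X | stage 1] = (3+9+14)/3 = 26/3.
E[X | stage 2] = (4+10+11)/3 = 25/3.
E[X | stage 3] = (2+4+11)/3 = 17/3.
E[X] = (1/2)·(26/3) + (1/6)·(25/3) + (1/3)·(17/3) = 137/18.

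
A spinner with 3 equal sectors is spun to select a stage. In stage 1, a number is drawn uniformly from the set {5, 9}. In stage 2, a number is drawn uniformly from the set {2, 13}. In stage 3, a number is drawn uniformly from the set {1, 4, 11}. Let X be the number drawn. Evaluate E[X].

119/18

E[X | stage 1] = (5+9)/2 = 7.
E[X | stage 2] = (2+13)/2 = 15/2.
E[X | stage 3] = (1+4+11)/3 = 16/3.
E[X] = (1/3)·(7) + (1/3)·(15/2) + (1/3)·(16/3) = 119/18.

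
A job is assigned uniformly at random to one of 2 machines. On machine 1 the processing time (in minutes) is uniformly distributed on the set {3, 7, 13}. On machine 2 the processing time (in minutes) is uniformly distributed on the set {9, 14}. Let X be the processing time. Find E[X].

115/12

E[X | machine 1] = (3+7+13)/3 = 23/3.
E[X | machine 2] = (9+14)/2 = 23/2.
By the law of total expectation,
E[X] = (1/2)·(23/3) + (1/2)·(23/2) = 115/12.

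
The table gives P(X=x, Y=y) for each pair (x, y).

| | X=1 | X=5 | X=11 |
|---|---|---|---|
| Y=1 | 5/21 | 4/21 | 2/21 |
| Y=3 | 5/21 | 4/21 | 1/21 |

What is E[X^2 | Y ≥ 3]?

P(Y ≥ 3) = 10/21.
Σ X^2·P over the event = 1·(5/21) + 25·(4/21) + 121·(1/21) = 226/21.
E[X^2 | Y ≥ 3] = (226/21) / (10/21) = 113/5.

113/5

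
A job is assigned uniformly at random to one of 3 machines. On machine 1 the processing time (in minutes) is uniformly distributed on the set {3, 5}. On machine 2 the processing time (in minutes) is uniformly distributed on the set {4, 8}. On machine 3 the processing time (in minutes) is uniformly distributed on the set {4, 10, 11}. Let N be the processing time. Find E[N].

E[N | machine 1] = (3+5)/2 = 4.
E[N | machine 2] = (4+8)/2 = 6.
E[N | machine 3] = (4+10+11)/3 = 25/3.
By the law of total expectation,
E[N] = (1/3)·(4) + (1/3)·(6) + (1/3)·(25/3) = 55/9.

55/9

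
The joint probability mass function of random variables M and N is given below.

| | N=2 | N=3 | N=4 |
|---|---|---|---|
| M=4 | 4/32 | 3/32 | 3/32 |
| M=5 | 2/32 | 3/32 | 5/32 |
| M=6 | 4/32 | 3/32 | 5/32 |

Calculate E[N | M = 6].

37/12

P(M = 6) = 3/8.
Σ N·P over the event = 2·(4/32) + 3·(3/32) + 4·(5/32) = 37/32.
E[N | M = 6] = (37/32) / (3/8) = 37/12.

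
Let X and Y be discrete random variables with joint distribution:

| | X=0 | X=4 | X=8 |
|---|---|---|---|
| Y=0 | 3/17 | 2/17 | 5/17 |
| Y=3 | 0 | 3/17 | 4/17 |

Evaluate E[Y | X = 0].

P(X = 0) = 3/17.
Σ Y·P over the event = 0·(3/17) = 0.
E[Y | X = 0] = (0) / (3/17) = 0.

0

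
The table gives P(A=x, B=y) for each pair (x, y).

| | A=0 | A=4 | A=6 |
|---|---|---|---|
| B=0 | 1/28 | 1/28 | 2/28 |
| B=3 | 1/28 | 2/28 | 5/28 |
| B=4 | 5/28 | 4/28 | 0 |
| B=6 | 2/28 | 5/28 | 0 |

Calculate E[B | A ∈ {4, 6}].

67/19

P(A ∈ {4, 6}) = 19/28.
Σ B·P over the event = 0·(1/28) + 3·(2/28) + 4·(4/28) + 6·(5/28) + 0·(2/28) + 3·(5/28) = 67/28.
E[B | A ∈ {4, 6}] = (67/28) / (19/28) = 67/19.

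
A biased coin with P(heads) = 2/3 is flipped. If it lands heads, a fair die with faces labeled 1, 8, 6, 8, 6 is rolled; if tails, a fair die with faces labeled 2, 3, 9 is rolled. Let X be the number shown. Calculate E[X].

244/45

E[X | heads] = (1+8+6+8+6)/5 = 29/5.
E[X | tails] = (2+3+9)/3 = 14/3.
By the law of total expectation,
E[X] = (2/3)·(29/5) + (1/3)·(14/3) = 244/45.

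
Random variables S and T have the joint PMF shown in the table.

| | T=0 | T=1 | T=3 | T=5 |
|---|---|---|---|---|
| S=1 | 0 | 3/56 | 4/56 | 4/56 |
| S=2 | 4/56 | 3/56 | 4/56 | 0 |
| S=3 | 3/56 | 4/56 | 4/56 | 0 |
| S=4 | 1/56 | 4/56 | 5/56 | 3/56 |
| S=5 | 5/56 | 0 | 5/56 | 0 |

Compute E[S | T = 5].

16/7

P(T = 5) = 1/8.
Summing S·P(S=x,T=y) over the conditioning event gives 2/7.
E[S | T = 5] = (2/7) / (1/8) = 16/7.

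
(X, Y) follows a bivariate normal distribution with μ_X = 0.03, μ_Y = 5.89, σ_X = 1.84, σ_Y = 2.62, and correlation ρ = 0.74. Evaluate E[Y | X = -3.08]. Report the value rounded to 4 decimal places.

For a bivariate normal, E[Y | X=x] = μ_Y + ρ·(σ_Y/σ_X)·(x − μ_X).
E[Y | X=-3.08] = 5.89 + (0.74)·(2.62/1.84)·(-3.08 − (0.03)) = 5.89 + (1.0537)·(-3.11) = 2.6130.

2.6130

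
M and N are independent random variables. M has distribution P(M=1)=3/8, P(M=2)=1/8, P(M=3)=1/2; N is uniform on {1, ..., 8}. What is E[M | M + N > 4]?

P(M + N > 4) = 49/64.
Summing M·P(x,y) over outcomes with M + N > 4 gives 111/64.
E[M | M + N > 4] = (111/64) / (49/64) = 111/49.

111/49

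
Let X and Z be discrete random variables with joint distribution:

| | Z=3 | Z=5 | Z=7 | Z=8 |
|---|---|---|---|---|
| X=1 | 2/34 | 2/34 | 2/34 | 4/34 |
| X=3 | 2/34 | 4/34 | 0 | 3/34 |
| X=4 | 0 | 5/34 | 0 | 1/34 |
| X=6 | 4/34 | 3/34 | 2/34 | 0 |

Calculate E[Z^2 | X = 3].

310/9

P(X = 3) = 9/34.
Σ Z^2·P over the event = 9·(2/34) + 25·(4/34) + 64·(3/34) = 155/17.
E[Z^2 | X = 3] = (155/17) / (9/34) = 310/9.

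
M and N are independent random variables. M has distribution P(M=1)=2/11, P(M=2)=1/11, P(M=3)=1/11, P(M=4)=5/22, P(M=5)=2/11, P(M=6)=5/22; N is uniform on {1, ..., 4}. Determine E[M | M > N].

92/19

P(M > N) = 57/88.
Summing M·P(x,y) over outcomes with M > N gives 69/22.
E[M | M > N] = (69/22) / (57/88) = 92/19.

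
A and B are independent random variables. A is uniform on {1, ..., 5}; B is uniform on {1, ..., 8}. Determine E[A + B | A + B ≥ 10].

11

Outcomes with A + B ≥ 10: (2,8), (3,7), (3,8), (4,6), (4,7), (4,8), (5,5), (5,6), (5,7), (5,8), each with probability 1/40.
E[A + B | A + B ≥ 10] = (10 + 10 + 11 + 10 + 11 + 12 + 10 + 11 + 12 + 13) / 10 = 11.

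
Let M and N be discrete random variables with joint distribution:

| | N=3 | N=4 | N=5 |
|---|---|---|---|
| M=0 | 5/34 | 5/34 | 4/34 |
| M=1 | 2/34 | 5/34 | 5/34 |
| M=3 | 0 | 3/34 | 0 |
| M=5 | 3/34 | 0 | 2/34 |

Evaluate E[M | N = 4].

P(N = 4) = 13/34.
Σ M·P over the event = 0·(5/34) + 1·(5/34) + 3·(3/34) = 7/17.
E[M | N = 4] = (7/17) / (13/34) = 14/13.

14/13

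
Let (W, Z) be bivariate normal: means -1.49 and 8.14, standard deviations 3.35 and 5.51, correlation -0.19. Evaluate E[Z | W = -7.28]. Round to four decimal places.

9.9494

E[Z | W=x] = μ_Z + ρ(σ_Z/σ_W)(x − μ_W) for jointly normal variables.
E[Z | W=-7.28] = 8.14 + (-0.19)·(5.51/3.35)·(-7.28 − (-1.49)) = 8.14 + (-0.31251)·(-5.79) = 9.9494.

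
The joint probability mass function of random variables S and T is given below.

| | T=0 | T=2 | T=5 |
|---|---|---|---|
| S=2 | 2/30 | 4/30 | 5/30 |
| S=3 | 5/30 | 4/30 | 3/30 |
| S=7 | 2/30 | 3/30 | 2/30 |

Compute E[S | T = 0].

P(T = 0) = 3/10.
Σ S·P over the event = 2·(2/30) + 3·(5/30) + 7·(2/30) = 11/10.
E[S | T = 0] = (11/10) / (3/10) = 11/3.

11/3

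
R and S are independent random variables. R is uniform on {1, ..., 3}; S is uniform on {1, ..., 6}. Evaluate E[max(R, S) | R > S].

Outcomes with R > S: (2,1), (3,1), (3,2), each with probability 1/18.
E[max(R, S) | R > S] = (2 + 3 + 3) / 3 = 8/3.

8/3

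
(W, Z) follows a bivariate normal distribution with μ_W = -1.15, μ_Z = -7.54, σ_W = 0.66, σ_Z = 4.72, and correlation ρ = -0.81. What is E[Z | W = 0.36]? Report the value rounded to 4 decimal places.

The regression of Z on W has slope ρ·σ_Z/σ_W and passes through (μ_W, μ_Z).
E[Z | W=0.36] = -7.54 + (-0.81)·(4.72/0.66)·(0.36 − (-1.15)) = -7.54 + (-5.7927)·(1.51) = -16.2870.

-16.2870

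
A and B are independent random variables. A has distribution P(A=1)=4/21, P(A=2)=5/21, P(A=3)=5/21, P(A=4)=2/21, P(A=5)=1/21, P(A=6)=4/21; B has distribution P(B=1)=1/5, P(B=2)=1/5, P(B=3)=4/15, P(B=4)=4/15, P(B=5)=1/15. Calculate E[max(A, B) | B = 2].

10/3

P(B = 2) = 1/5.
Summing max(A,B)·P(x,y) over outcomes with B = 2 gives 2/3.
E[max(A, B) | B = 2] = (2/3) / (1/5) = 10/3.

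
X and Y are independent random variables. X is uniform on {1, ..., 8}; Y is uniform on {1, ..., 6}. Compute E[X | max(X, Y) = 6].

P(max(X, Y) = 6) = 11/48.
Summing X·P(x,y) over outcomes with max(X, Y) = 6 gives 17/16.
E[X | max(X, Y) = 6] = (17/16) / (11/48) = 51/11.

51/11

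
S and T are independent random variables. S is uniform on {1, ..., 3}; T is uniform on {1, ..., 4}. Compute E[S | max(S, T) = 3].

P(max(S, T) = 3) = 5/12.
Summing S·P(x,y) over outcomes with max(S, T) = 3 gives 1.
E[S | max(S, T) = 3] = (1) / (5/12) = 12/5.

12/5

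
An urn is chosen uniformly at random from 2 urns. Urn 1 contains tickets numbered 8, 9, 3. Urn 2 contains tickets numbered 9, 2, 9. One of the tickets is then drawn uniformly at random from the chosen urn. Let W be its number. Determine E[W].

20/3

E[W | urn 1] = (8+9+3)/3 = 20/3.
E[W | urn 2] = (9+2+9)/3 = 20/3.
By the law of total expectation,
E[W] = (1/2)·(20/3) + (1/2)·(20/3) = 20/3.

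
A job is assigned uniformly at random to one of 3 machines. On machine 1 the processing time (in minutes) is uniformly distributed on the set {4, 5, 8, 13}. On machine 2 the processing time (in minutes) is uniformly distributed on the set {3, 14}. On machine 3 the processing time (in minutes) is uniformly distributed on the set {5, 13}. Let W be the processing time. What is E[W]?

E[W | machine 1] = (4+5+8+13)/4 = 15/2.
E[W | machine 2] = (3+14)/2 = 17/2.
E[W | machine 3] = (5+13)/2 = 9.
By the law of total expectation,
E[W] = (1/3)·(15/2) + (1/3)·(17/2) + (1/3)·(9) = 25/3.

25/3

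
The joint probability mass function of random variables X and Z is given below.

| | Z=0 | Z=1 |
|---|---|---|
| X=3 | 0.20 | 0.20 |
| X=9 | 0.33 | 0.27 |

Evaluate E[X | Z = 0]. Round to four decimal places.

6.7358

P(Z = 0) = 0.53.
Summing X·P(X=x,Z=y) over the conditioning event gives 3.57.
E[X | Z = 0] = (3.57) / (0.53) = 6.7358.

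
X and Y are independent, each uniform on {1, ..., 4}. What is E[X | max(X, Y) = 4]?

22/7

P(max(X, Y) = 4) = 7/16.
Summing X·P(x,y) over outcomes with max(X, Y) = 4 gives 11/8.
E[X | max(X, Y) = 4] = (11/8) / (7/16) = 22/7.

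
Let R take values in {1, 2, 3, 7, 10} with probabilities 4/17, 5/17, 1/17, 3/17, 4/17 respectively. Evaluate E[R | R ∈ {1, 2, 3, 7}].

38/13

P(R ∈ {1, 2, 3, 7}) = 13/17.
Σ over the event: 1·4/17 + 2·5/17 + 3·1/17 + 7·3/17 = 38/17.
E[R | R ∈ {1, 2, 3, 7}] = (38/17) / (13/17) = 38/13.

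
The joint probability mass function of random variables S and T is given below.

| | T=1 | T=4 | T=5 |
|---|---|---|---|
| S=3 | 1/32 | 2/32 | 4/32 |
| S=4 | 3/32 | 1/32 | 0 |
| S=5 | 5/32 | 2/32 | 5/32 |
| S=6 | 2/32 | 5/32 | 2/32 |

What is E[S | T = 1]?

52/11

P(T = 1) = 11/32.
Σ S·P over the event = 3·(1/32) + 4·(3/32) + 5·(5/32) + 6·(2/32) = 13/8.
E[S | T = 1] = (13/8) / (11/32) = 52/11.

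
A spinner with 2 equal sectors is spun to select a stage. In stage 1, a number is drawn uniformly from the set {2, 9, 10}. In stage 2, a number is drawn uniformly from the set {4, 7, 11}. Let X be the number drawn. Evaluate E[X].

43/6

E[X | stage 1] = (2+9+10)/3 = 7.
E[X | stage 2] = (4+7+11)/3 = 22/3.
E[X] = (1/2)·(7) + (1/2)·(22/3) = 43/6.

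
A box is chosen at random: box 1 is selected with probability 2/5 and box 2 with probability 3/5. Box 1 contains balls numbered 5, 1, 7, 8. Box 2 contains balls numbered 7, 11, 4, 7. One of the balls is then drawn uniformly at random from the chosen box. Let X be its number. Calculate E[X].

E[X | box 1] = (5+1+7+8)/4 = 21/4.
E[X | box 2] = (7+11+4+7)/4 = 29/4.
By the law of total expectation,
E[X] = (2/5)·(21/4) + (3/5)·(29/4) = 129/20.

129/20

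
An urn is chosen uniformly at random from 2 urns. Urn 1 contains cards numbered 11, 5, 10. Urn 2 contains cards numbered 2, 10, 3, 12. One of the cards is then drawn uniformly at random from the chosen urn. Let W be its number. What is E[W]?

E[W | urn 1] = (11+5+10)/3 = 26/3.
E[W | urn 2] = (2+10+3+12)/4 = 27/4.
By the law of total expectation,
E[W] = (1/2)·(26/3) + (1/2)·(27/4) = 185/24.

185/24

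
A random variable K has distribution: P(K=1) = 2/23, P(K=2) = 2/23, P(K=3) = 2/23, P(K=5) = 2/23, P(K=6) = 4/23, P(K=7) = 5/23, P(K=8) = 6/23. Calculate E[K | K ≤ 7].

81/17

P(K ≤ 7) = 17/23.
Σ over the event: 1·2/23 + 2·2/23 + 3·2/23 + 5·2/23 + 6·4/23 + 7·5/23 = 81/23.
E[K | K ≤ 7] = (81/23) / (17/23) = 81/17.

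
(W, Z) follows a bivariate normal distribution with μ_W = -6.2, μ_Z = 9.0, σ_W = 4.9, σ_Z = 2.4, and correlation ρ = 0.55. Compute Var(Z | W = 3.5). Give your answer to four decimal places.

4.0176

For a bivariate normal, Var(Z | W=x) = σ_Z²(1 − ρ²).
Var(Z | W=3.5) = (2.4)²·(1 − (0.55)²) = 5.76·0.6975 = 4.0176.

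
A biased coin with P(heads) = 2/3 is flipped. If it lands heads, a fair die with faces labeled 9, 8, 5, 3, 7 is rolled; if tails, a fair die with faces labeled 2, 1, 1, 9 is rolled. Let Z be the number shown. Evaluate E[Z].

107/20

E[Z | heads] = (9+8+5+3+7)/5 = 32/5.
E[Z | tails] = (2+1+1+9)/4 = 13/4.
E[Z] = (2/3)·(32/5) + (1/3)·(13/4) = 107/20.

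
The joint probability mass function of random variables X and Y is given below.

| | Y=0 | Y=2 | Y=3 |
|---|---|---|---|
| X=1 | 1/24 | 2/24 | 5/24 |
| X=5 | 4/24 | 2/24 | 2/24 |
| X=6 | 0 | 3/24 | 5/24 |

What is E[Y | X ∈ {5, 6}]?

P(X ∈ {5, 6}) = 2/3.
Σ Y·P over the event = 0·(4/24) + 2·(2/24) + 3·(2/24) + 2·(3/24) + 3·(5/24) = 31/24.
E[Y | X ∈ {5, 6}] = (31/24) / (2/3) = 31/16.

31/16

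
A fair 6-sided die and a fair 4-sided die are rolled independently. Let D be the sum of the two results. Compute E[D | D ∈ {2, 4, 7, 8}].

6

P(D ∈ {2, 4, 7, 8}) = 11/24.
Σ over the event: 2·1/24 + 4·1/8 + 7·1/6 + 8·1/8 = 11/4.
E[D | D ∈ {2, 4, 7, 8}] = (11/4) / (11/24) = 6.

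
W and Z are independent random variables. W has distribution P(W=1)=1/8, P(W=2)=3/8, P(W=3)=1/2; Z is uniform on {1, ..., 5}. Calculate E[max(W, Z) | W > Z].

30/11

P(W > Z) = 11/40.
Summing max(W,Z)·P(x,y) over outcomes with W > Z gives 3/4.
E[max(W, Z) | W > Z] = (3/4) / (11/40) = 30/11.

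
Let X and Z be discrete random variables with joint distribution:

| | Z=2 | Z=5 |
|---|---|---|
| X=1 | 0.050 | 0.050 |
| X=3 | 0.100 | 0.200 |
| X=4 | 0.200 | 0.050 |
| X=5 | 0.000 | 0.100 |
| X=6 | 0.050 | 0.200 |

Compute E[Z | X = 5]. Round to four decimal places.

P(X = 5) = 0.100.
Σ Z·P over the event = 5·(0.100) = 0.500.
E[Z | X = 5] = (0.500) / (0.100) = 5.0000.

5.0000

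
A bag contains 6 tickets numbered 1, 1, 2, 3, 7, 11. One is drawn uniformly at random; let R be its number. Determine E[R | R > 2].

P(R > 2) = 1/2.
Σ over the event: 3·1/6 + 7·1/6 + 11·1/6 = 7/2.
E[R | R > 2] = (7/2) / (1/2) = 7.

7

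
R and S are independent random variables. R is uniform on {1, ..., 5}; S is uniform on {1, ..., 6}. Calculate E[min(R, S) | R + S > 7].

37/10

P(R + S > 7) = 1/3.
Summing min(R,S)·P(x,y) over outcomes with R + S > 7 gives 37/30.
E[min(R, S) | R + S > 7] = (37/30) / (1/3) = 37/10.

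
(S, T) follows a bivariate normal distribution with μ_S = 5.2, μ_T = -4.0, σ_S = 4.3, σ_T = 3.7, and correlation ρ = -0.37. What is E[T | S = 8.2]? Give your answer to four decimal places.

The regression of T on S has slope ρ·σ_T/σ_S and passes through (μ_S, μ_T).
E[T | S=8.2] = -4.0 + (-0.37)·(3.7/4.3)·(8.2 − (5.2)) = -4.0 + (-0.31837)·(3) = -4.9551.

-4.9551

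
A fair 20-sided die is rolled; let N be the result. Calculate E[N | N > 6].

P(N > 6) = 7/10.
E[N | N > 6] = (189/20) / (7/10) = 27/2.

27/2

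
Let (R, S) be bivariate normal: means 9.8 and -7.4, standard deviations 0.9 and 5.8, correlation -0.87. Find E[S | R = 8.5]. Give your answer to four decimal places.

The regression of S on R has slope ρ·σ_S/σ_R and passes through (μ_R, μ_S).
E[S | R=8.5] = -7.4 + (-0.87)·(5.8/0.9)·(8.5 − (9.8)) = -7.4 + (-5.6067)·(-1.3) = -0.1113.

-0.1113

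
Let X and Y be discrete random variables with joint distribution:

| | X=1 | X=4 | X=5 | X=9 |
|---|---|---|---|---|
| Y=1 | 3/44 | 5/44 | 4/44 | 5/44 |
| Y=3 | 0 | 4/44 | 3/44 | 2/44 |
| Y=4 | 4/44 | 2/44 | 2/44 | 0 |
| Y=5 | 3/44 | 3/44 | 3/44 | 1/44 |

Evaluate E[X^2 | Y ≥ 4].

293/18

P(Y ≥ 4) = 9/22.
Σ X^2·P over the event = 1·(4/44) + 1·(3/44) + 16·(2/44) + 16·(3/44) + 25·(2/44) + 25·(3/44) + 81·(1/44) = 293/44.
E[X^2 | Y ≥ 4] = (293/44) / (9/22) = 293/18.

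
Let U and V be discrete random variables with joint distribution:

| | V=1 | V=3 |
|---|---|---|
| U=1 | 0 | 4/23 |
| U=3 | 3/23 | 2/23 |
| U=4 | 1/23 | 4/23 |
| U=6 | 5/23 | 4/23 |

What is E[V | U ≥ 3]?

39/19

P(U ≥ 3) = 19/23.
Σ V·P over the event = 1·(3/23) + 3·(2/23) + 1·(1/23) + 3·(4/23) + 1·(5/23) + 3·(4/23) = 39/23.
E[V | U ≥ 3] = (39/23) / (19/23) = 39/19.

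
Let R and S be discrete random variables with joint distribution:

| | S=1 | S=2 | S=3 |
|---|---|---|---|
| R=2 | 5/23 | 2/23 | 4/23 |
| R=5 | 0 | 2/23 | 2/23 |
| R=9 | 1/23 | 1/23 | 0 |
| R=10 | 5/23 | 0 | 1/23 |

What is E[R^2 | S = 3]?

166/7

P(S = 3) = 7/23.
Σ R^2·P over the event = 4·(4/23) + 25·(2/23) + 100·(1/23) = 166/23.
E[R^2 | S = 3] = (166/23) / (7/23) = 166/7.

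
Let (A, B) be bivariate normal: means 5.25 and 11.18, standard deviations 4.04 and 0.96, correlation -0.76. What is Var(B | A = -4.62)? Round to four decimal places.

0.3893

For a bivariate normal, Var(B | A=x) = σ_B²(1 − ρ²).
Var(B | A=-4.62) = (0.96)²·(1 − (-0.76)²) = 0.9216·0.4224 = 0.3893.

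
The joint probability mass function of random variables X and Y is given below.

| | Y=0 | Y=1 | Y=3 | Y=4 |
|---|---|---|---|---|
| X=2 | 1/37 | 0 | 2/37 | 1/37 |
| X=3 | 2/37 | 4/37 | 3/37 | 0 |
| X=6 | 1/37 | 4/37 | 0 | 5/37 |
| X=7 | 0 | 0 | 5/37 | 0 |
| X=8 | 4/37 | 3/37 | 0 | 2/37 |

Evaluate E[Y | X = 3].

P(X = 3) = 9/37.
Σ Y·P over the event = 0·(2/37) + 1·(4/37) + 3·(3/37) = 13/37.
E[Y | X = 3] = (13/37) / (9/37) = 13/9.

13/9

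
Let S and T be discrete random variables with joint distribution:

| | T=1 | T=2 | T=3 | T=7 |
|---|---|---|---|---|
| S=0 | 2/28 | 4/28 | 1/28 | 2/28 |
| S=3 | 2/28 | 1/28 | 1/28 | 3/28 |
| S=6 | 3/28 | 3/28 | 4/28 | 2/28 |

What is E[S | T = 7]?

3

P(T = 7) = 1/4.
Σ S·P over the event = 0·(2/28) + 3·(3/28) + 6·(2/28) = 3/4.
E[S | T = 7] = (3/4) / (1/4) = 3.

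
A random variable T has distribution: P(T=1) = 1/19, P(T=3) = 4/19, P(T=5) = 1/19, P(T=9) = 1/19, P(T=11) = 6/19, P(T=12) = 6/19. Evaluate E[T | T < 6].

P(T < 6) = 6/19.
Σ over the event: 1·1/19 + 3·4/19 + 5·1/19 = 18/19.
E[T | T < 6] = (18/19) / (6/19) = 3.

3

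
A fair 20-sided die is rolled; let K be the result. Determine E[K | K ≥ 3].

23/2

P(K ≥ 3) = 9/10.
E[K | K ≥ 3] = (207/20) / (9/10) = 23/2.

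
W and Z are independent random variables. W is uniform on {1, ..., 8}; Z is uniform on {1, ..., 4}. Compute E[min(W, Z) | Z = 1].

1

Outcomes with Z = 1: (1,1), (2,1), (3,1), (4,1), (5,1), (6,1), (7,1), (8,1), each with probability 1/32.
E[min(W, Z) | Z = 1] = (1 + 1 + 1 + 1 + 1 + 1 + 1 + 1) / 8 = 1.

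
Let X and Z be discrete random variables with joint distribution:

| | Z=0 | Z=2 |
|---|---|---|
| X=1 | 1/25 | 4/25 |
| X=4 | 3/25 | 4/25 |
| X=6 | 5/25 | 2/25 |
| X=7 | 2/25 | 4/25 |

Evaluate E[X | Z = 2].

30/7

P(Z = 2) = 14/25.
Σ X·P over the event = 1·(4/25) + 4·(4/25) + 6·(2/25) + 7·(4/25) = 12/5.
E[X | Z = 2] = (12/5) / (14/25) = 30/7.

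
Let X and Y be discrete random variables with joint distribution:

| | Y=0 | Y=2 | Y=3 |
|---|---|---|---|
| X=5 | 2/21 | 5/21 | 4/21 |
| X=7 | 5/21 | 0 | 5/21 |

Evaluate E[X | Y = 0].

45/7

P(Y = 0) = 1/3.
Σ X·P over the event = 5·(2/21) + 7·(5/21) = 15/7.
E[X | Y = 0] = (15/7) / (1/3) = 45/7.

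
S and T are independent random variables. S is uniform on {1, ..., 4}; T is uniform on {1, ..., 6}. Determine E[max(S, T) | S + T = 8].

Outcomes with S + T = 8: (2,6), (3,5), (4,4), each with probability 1/24.
E[max(S, T) | S + T = 8] = (6 + 5 + 4) / 3 = 5.

5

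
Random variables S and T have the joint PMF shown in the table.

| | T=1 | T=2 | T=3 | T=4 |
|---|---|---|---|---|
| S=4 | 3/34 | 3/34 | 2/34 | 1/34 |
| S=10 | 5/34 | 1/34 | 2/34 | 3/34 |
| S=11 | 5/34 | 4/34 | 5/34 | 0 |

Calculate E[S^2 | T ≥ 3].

P(T ≥ 3) = 13/34.
Σ S^2·P over the event = 16·(2/34) + 16·(1/34) + 100·(2/34) + 100·(3/34) + 121·(5/34) = 1153/34.
E[S^2 | T ≥ 3] = (1153/34) / (13/34) = 1153/13.

1153/13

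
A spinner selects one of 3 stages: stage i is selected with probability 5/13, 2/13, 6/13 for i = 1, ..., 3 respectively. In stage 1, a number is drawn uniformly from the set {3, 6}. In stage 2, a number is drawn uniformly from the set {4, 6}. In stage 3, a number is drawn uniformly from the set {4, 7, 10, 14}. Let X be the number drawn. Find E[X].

85/13

E[X | stage 1] = (3+6)/2 = 9/2.
E[X | stage 2] = (4+6)/2 = 5.
E[X | stage 3] = (4+7+10+14)/4 = 35/4.
By the law of total expectation,
E[X] = (5/13)·(9/2) + (2/13)·(5) + (6/13)·(35/4) = 85/13.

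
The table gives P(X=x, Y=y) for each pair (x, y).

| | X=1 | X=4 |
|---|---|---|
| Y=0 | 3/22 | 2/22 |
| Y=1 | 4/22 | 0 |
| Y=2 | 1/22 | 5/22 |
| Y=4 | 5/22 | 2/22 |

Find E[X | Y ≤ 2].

P(Y ≤ 2) = 15/22.
Σ X·P over the event = 1·(3/22) + 1·(4/22) + 1·(1/22) + 4·(2/22) + 4·(5/22) = 18/11.
E[X | Y ≤ 2] = (18/11) / (15/22) = 12/5.

12/5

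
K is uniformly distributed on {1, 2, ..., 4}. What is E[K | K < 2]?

1

Given K < 2, K is equally likely to be any of {1}.
E[K | K < 2] = (1) / 1 = 1.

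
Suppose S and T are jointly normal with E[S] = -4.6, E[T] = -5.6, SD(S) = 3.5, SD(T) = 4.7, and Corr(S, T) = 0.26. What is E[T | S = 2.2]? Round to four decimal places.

-3.2258

E[T | S=x] = μ_T + ρ(σ_T/σ_S)(x − μ_S) for jointly normal variables.
E[T | S=2.2] = -5.6 + (0.26)·(4.7/3.5)·(2.2 − (-4.6)) = -5.6 + (0.34914)·(6.8) = -3.2258.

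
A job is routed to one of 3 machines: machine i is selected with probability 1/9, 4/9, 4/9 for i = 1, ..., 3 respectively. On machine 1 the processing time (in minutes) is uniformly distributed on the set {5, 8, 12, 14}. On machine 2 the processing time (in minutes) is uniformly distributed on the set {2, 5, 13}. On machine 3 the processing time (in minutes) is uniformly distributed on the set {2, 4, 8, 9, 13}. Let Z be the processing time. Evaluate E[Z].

3913/540

E[Z | machine 1] = (5+8+12+14)/4 = 39/4.
E[Z | machine 2] = (2+5+13)/3 = 20/3.
E[Z | machine 3] = (2+4+8+9+13)/5 = 36/5.
E[Z] = (1/9)·(39/4) + (4/9)·(20/3) + (4/9)·(36/5) = 3913/540.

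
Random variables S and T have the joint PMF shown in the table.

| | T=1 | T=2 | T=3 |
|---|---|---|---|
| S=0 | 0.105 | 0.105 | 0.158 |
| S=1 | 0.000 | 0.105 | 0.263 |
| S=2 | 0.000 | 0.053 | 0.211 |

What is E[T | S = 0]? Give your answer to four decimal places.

2.1440

P(S = 0) = 0.368.
Σ T·P over the event = 1·(0.105) + 2·(0.105) + 3·(0.158) = 0.789.
E[T | S = 0] = (0.789) / (0.368) = 2.1440.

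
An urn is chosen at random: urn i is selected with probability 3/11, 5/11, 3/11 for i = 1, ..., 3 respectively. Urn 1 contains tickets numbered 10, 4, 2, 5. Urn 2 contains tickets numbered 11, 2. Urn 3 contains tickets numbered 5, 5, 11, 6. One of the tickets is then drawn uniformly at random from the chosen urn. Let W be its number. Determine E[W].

E[W | urn 1] = (10+4+2+5)/4 = 21/4.
E[W | urn 2] = (11+2)/2 = 13/2.
E[W | urn 3] = (5+5+11+6)/4 = 27/4.
By the law of total expectation,
E[W] = (3/11)·(21/4) + (5/11)·(13/2) + (3/11)·(27/4) = 137/22.

137/22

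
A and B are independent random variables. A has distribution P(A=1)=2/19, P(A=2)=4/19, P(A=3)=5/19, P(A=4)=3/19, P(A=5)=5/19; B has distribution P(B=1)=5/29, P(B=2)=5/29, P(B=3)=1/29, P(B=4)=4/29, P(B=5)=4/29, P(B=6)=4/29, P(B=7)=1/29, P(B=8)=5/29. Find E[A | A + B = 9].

113/33

P(A + B = 9) = 66/551.
Summing A·P(x,y) over outcomes with A + B = 9 gives 226/551.
E[A | A + B = 9] = (226/551) / (66/551) = 113/33.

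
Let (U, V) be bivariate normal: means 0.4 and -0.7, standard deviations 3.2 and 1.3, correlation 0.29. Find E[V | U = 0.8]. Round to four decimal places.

-0.6529

E[V | U=x] = μ_V + ρ(σ_V/σ_U)(x − μ_U) for jointly normal variables.
E[V | U=0.8] = -0.7 + (0.29)·(1.3/3.2)·(0.8 − (0.4)) = -0.7 + (0.11781)·(0.4) = -0.6529.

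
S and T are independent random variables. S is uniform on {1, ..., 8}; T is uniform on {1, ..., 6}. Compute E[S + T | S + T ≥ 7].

314/33

P(S + T ≥ 7) = 11/16.
Summing (S+T)·P(x,y) over outcomes with S + T ≥ 7 gives 157/24.
E[S + T | S + T ≥ 7] = (157/24) / (11/16) = 314/33.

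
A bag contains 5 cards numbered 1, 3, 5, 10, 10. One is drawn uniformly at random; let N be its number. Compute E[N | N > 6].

P(N > 6) = 2/5.
Σ over the event: 10·2/5 = 4.
E[N | N > 6] = (4) / (2/5) = 10.

10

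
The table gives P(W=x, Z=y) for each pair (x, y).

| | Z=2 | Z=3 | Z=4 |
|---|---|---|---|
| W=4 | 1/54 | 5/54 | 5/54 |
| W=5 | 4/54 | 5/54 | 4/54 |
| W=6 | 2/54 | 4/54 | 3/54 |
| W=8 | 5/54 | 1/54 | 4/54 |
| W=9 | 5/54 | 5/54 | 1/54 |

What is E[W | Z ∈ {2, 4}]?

110/17

P(Z ∈ {2, 4}) = 17/27.
Summing W·P(W=x,Z=y) over the conditioning event gives 110/27.
E[W | Z ∈ {2, 4}] = (110/27) / (17/27) = 110/17.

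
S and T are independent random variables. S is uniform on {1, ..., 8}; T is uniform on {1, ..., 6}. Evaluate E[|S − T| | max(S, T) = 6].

P(max(S, T) = 6) = 11/48.
Summing |S−T|·P(x,y) over outcomes with max(S, T) = 6 gives 5/8.
E[|S − T| | max(S, T) = 6] = (5/8) / (11/48) = 30/11.

30/11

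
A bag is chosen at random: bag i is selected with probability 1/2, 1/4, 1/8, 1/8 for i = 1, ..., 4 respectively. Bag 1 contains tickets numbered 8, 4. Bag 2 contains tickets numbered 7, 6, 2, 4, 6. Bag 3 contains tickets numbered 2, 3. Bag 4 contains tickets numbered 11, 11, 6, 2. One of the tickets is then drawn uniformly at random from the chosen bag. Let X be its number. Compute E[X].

E[X | bag 1] = (8+4)/2 = 6.
E[X | bag 2] = (7+6+2+4+6)/5 = 5.
E[X | bag 3] = (2+3)/2 = 5/2.
E[X | bag 4] = (11+11+6+2)/4 = 15/2.
E[X] = (1/2)·(6) + (1/4)·(5) + (1/8)·(5/2) + (1/8)·(15/2) = 11/2.

11/2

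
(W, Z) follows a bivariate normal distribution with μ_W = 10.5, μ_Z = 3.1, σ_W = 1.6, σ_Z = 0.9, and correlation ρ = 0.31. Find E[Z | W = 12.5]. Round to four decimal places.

E[Z | W=x] = μ_Z + ρ(σ_Z/σ_W)(x − μ_W) for jointly normal variables.
E[Z | W=12.5] = 3.1 + (0.31)·(0.9/1.6)·(12.5 − (10.5)) = 3.1 + (0.17438)·(2) = 3.4488.

3.4488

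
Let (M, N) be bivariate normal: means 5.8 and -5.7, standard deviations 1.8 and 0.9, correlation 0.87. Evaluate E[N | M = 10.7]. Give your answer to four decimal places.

-3.5685

For a bivariate normal, E[N | M=x] = μ_N + ρ·(σ_N/σ_M)·(x − μ_M).
E[N | M=10.7] = -5.7 + (0.87)·(0.9/1.8)·(10.7 − (5.8)) = -5.7 + (0.435)·(4.9) = -3.5685.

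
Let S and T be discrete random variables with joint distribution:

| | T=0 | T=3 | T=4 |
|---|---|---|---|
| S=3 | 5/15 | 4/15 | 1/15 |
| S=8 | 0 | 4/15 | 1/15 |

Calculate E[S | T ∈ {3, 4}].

P(T ∈ {3, 4}) = 2/3.
Σ S·P over the event = 3·(4/15) + 3·(1/15) + 8·(4/15) + 8·(1/15) = 11/3.
E[S | T ∈ {3, 4}] = (11/3) / (2/3) = 11/2.

11/2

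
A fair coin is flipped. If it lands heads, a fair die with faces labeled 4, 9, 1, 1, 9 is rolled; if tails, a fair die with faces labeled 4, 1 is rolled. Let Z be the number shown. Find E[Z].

E[Z | heads] = (4+9+1+1+9)/5 = 24/5.
E[Z | tails] = (4+1)/2 = 5/2.
E[Z] = (1/2)·(24/5) + (1/2)·(5/2) = 73/20.

73/20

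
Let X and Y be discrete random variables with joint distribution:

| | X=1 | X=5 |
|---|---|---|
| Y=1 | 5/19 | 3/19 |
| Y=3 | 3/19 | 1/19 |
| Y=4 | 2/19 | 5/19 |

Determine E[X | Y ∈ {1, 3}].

7/3

P(Y ∈ {1, 3}) = 12/19.
Σ X·P over the event = 1·(5/19) + 1·(3/19) + 5·(3/19) + 5·(1/19) = 28/19.
E[X | Y ∈ {1, 3}] = (28/19) / (12/19) = 7/3.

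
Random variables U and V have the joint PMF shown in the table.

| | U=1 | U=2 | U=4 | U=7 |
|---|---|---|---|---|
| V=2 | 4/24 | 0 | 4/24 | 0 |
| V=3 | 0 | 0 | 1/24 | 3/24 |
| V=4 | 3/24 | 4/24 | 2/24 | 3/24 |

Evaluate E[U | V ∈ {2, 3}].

15/4

P(V ∈ {2, 3}) = 1/2.
Summing U·P(U=x,V=y) over the conditioning event gives 15/8.
E[U | V ∈ {2, 3}] = (15/8) / (1/2) = 15/4.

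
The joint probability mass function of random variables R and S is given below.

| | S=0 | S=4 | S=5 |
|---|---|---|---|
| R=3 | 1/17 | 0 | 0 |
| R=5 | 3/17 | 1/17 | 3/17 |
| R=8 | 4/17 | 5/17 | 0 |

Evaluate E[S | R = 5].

19/7

P(R = 5) = 7/17.
Summing S·P(R=x,S=y) over the conditioning event gives 19/17.
E[S | R = 5] = (19/17) / (7/17) = 19/7.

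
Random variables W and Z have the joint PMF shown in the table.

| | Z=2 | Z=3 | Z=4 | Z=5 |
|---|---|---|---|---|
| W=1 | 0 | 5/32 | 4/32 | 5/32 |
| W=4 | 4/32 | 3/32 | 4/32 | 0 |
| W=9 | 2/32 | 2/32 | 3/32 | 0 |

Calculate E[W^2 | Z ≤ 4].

P(Z ≤ 4) = 27/32.
Σ W^2·P over the event = 1·(5/32) + 1·(4/32) + 16·(4/32) + 16·(3/32) + 16·(4/32) + 81·(2/32) + 81·(2/32) + 81·(3/32) = 47/2.
E[W^2 | Z ≤ 4] = (47/2) / (27/32) = 752/27.

752/27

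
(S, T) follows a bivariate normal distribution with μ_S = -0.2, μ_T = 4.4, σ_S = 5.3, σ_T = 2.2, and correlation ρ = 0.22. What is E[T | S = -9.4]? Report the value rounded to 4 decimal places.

3.5598

For a bivariate normal, E[T | S=x] = μ_T + ρ·(σ_T/σ_S)·(x − μ_S).
E[T | S=-9.4] = 4.4 + (0.22)·(2.2/5.3)·(-9.4 − (-0.2)) = 4.4 + (0.091321)·(-9.2) = 3.5598.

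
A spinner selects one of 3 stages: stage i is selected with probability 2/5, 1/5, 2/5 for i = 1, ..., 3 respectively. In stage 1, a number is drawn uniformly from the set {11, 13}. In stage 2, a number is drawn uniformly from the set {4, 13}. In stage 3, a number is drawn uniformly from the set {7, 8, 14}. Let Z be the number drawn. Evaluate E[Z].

311/30

E[Z | stage 1] = (11+13)/2 = 12.
E[Z | stage 2] = (4+13)/2 = 17/2.
E[Z | stage 3] = (7+8+14)/3 = 29/3.
By the law of total expectation,
E[Z] = (2/5)·(12) + (1/5)·(17/2) + (2/5)·(29/3) = 311/30.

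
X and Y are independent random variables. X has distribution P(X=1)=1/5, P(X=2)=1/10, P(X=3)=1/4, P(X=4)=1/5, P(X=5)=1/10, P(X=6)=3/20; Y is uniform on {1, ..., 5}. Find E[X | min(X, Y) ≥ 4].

44/9

P(min(X, Y) ≥ 4) = 9/50.
Summing X·P(x,y) over outcomes with min(X, Y) ≥ 4 gives 22/25.
E[X | min(X, Y) ≥ 4] = (22/25) / (9/50) = 44/9.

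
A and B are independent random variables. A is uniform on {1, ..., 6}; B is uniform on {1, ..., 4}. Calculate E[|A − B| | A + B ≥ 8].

P(A + B ≥ 8) = 1/4.
Summing |A−B|·P(x,y) over outcomes with A + B ≥ 8 gives 1/2.
E[|A − B| | A + B ≥ 8] = (1/2) / (1/4) = 2.

2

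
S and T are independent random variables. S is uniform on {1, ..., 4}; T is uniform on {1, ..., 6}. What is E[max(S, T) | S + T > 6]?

Outcomes with S + T > 6: (1,6), (2,5), (2,6), (3,4), (3,5), (3,6), (4,3), (4,4), (4,5), (4,6), each with probability 1/24.
E[max(S, T) | S + T > 6] = (6 + 5 + 6 + 4 + 5 + 6 + 4 + 4 + 5 + 6) / 10 = 51/10.

51/10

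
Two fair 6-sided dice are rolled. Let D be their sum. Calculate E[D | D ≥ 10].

32/3

P(D ≥ 10) = 1/6.
Σ over the event: 10·1/12 + 11·1/18 + 12·1/36 = 16/9.
E[D | D ≥ 10] = (16/9) / (1/6) = 32/3.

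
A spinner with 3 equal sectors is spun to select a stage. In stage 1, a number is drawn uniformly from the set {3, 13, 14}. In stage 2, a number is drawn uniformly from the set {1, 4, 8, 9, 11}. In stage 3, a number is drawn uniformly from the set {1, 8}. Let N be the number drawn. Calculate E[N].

E[N | stage 1] = (3+13+14)/3 = 10.
E[N | stage 2] = (1+4+8+9+11)/5 = 33/5.
E[N | stage 3] = (1+8)/2 = 9/2.
By the law of total expectation,
E[N] = (1/3)·(10) + (1/3)·(33/5) + (1/3)·(9/2) = 211/30.

211/30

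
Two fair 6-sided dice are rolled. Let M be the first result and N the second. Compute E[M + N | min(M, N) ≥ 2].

8

P(min(M, N) ≥ 2) = 25/36.
Summing (M+N)·P(x,y) over outcomes with min(M, N) ≥ 2 gives 50/9.
E[M + N | min(M, N) ≥ 2] = (50/9) / (25/36) = 8.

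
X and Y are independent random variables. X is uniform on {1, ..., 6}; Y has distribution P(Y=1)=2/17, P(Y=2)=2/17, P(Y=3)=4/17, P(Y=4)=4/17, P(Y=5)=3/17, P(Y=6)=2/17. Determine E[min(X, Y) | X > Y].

P(X > Y) = 41/102.
Summing min(X,Y)·P(x,y) over outcomes with X > Y gives 109/102.
E[min(X, Y) | X > Y] = (109/102) / (41/102) = 109/41.

109/41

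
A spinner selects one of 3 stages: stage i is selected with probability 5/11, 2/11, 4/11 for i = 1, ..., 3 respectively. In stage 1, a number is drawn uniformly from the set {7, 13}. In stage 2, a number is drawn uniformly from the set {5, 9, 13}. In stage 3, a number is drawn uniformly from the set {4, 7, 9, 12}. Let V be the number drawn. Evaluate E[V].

E[V | stage 1] = (7+13)/2 = 10.
E[V | stage 2] = (5+9+13)/3 = 9.
E[V | stage 3] = (4+7+9+12)/4 = 8.
By the law of total expectation,
E[V] = (5/11)·(10) + (2/11)·(9) + (4/11)·(8) = 100/11.

100/11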